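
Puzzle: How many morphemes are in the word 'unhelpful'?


Decomposition: un- (prefix) + help (root) + -ful (suffix) = 3 morpheme(s)

3 morphemes


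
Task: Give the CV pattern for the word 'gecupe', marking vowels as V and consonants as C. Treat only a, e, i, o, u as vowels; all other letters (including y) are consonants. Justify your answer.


Letter mapping: g = C, e = V, c = C, u = V, p = C, e = V.

CVCVCV


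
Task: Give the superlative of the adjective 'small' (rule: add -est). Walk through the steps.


Apply superlative formation (add -est): 'small' -> 'smallest'.

smallest


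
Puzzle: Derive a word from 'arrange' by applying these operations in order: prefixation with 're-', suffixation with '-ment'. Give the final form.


Step 1: Add prefix 're-' to 'arrange' = 'rearrange'
Step 2: Add suffix '-ment' to 'rearrange' = 'rearrangement'

rearrangement


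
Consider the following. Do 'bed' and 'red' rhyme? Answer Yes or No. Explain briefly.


Rime (stressed vowel + following sounds) of 'bed': -ed = /ɛd/
Rime of 'red': -ed = /ɛd/
/ɛd/ and /ɛd/ are the same ending sound, so the words rhyme.

Yes


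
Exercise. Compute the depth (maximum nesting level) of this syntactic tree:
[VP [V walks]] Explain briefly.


Count bracket nesting levels:
'[' at pos 0: depth = 1
'[' at pos 4: depth = 2
Maximum depth reached: 2

2


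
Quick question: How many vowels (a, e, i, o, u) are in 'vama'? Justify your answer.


Vowels in 'vama': a, a = 2 vowels.

2


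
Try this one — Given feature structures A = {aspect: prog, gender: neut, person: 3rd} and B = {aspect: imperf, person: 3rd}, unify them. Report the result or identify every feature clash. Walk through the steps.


Compare features:
aspect: A=prog vs B=imperf -> CLASH
gender: A=neut vs B=_ -> unified: neut
person: A=3rd vs B=3rd -> unified: 3rd
Clash detected on feature 'aspect' (prog vs imperf); unification fails.

CLASH on 'aspect' (prog vs imperf)


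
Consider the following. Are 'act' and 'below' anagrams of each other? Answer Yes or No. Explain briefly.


Sorted letters of 'act': 'act'
Sorted letters of 'below': 'below'
They do not match.

No


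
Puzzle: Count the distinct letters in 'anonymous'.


Unique letters in 'anonymous': {a, m, n, o, s, u, y} = 7 distinct letters.

7


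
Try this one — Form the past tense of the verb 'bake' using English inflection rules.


Apply rule: Add -d (word ends in -e). 'bake' becomes 'baked'.

baked


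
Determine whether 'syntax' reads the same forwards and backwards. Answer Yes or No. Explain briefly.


Forward: 'syntax'
Reversed: 'xatnys'
They differ.

No


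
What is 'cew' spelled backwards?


Reverse 'cew' character by character: 'wec'.

wec


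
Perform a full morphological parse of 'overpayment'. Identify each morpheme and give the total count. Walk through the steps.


Step 1: Identify prefix: 'over' (meaning: excessively)
Step 2: Identify root: 'pay'
Step 3: Identify suffix(es): 'ment'
Decomposition: over- (prefix: excessively) + pay (root) + -ment (suffix: action/result)
Total morphemes: 3

3 morphemes (over- (prefix: excessively) + pay (root) + -ment (suffix: action/result))


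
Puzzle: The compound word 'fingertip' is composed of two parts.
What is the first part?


Split 'fingertip' into 'finger' + 'tip'. The first part is 'finger'.

finger


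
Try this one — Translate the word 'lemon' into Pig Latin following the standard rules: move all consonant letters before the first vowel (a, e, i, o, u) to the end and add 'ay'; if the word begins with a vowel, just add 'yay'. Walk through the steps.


'lemon': move consonant cluster 'l' to end and add 'ay': 'emonlay'.

emonlay


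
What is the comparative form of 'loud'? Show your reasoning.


Apply comparative formation (add -er): 'loud' -> 'louder'.

louder


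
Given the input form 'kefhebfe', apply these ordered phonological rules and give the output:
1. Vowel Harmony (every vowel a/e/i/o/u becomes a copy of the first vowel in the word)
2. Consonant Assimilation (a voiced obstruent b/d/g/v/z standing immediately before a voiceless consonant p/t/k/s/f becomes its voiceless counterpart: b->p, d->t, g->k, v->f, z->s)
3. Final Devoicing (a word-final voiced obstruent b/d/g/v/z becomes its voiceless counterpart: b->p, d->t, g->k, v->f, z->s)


Starting form: 'kefhebfe'
Rule 1: Vowel Harmony: all vowels already match. No change.
Rule 2: Consonant Assimilation: voiced obstruent before voiceless consonant becomes voiceless ('bf' -> 'pf'). 'kefhebfe' -> 'kefhepfe'
Rule 3: Final Devoicing: the word ends in the vowel 'e', not a consonant. No change.
Final form: 'kefhepfe'

kefhepfe


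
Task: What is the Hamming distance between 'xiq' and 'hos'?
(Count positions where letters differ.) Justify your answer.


Alignment:
Position 1: 'x' vs 'h' = DIFFER
Position 2: 'i' vs 'o' = DIFFER
Position 3: 'q' vs 's' = DIFFER
Total differences: 3

3


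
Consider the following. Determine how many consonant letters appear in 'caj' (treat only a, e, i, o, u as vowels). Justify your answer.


Consonants in 'caj': c, j = 2 consonants.

2


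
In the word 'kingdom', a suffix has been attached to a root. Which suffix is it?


The word 'kingdom' = 'king' (root) + '-dom' (suffix). The suffix is '-dom'.

dom


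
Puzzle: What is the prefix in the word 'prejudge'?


The word 'prejudge' = 'pre' (prefix) + 'judge' (root). The prefix is 'pre'.

pre


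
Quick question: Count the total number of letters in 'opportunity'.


Spell out 'opportunity' and number each letter: o(1), p(2), p(3), o(4), r(5), t(6), u(7), n(8), i(9), t(10), y(11). Total: 11 letters.

11


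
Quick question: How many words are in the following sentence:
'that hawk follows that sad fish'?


Split into words: that | hawk | follows | that | sad | fish = 6 words.

6


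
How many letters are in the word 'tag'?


Spell out 'tag' and number each letter: t(1), a(2), g(3). Total: 3 letters.

3


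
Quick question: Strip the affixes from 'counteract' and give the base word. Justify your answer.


Remove prefix 'counter' from 'counteract' to get root 'act'.

act


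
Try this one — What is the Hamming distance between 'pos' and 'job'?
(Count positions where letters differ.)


Alignment:
Position 1: 'p' vs 'j' = DIFFER
Position 2: 'o' vs 'o' = match
Position 3: 's' vs 'b' = DIFFER
Total differences: 2

2


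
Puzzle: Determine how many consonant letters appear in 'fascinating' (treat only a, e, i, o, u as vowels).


Consonants in 'fascinating': f, s, c, n, t, n, g = 7 consonants.

7


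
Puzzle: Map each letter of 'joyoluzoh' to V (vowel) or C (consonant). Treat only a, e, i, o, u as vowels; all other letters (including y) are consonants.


Letter mapping: j = C, o = V, y = C, o = V, l = C, u = V, z = C, o = V, h = C.

CVCVCVCVC


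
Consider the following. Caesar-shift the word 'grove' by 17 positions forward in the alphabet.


Shift each letter by 17: g -> x, r -> i, o -> f, v -> m, e -> v. Result: 'xifmv'.

xifmv


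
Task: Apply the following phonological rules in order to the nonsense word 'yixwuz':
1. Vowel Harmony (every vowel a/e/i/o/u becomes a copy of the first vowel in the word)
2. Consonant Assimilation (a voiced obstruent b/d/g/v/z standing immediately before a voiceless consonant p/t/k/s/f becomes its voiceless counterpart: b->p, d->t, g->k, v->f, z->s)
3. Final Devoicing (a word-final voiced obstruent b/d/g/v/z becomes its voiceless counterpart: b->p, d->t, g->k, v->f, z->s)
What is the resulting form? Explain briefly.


Starting form: 'yixwuz'
Rule 1: Vowel Harmony: all vowels become 'i' (matching first vowel). 'yixwuz' -> 'yixwiz'
Rule 2: Consonant Assimilation: no voiced obstruent (b/d/g/v/z) stands immediately before a voiceless consonant (p/t/k/s/f). No change.
Rule 3: Final Devoicing: word-final voiced obstruent 'z' becomes voiceless 's'. 'yixwiz' -> 'yixwis'
Final form: 'yixwis'

yixwis


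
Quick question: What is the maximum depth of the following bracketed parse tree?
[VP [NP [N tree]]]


Count bracket nesting levels:
'[' at pos 0: depth = 1
'[' at pos 4: depth = 2
'[' at pos 8: depth = 3
Maximum depth reached: 3

3


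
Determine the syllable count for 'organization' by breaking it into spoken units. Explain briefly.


Break 'organization' into syllables: or-gan-i-za-tion -> or | gan | i | za | tion = 5 syllables

5 syllables


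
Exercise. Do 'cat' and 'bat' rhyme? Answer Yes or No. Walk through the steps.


Rime (stressed vowel + following sounds) of 'cat': -at = /æt/
Rime of 'bat': -at = /æt/
/æt/ and /æt/ are the same ending sound, so the words rhyme.

Yes


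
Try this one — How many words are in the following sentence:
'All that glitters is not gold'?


Split into words: All | that | glitters | is | not | gold = 6 words.

6


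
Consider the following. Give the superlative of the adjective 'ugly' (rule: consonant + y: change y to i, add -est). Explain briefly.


Apply superlative formation (consonant + y: change y to i, add -est): 'ugly' -> 'ugliest'.

ugliest


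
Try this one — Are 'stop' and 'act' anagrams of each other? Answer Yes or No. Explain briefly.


Sorted letters of 'stop': 'opst'
Sorted letters of 'act': 'act'
They do not match.

No


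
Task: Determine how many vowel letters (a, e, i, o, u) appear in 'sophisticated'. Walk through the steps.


Vowels in 'sophisticated': o, i, i, a, e = 5 vowels.

5


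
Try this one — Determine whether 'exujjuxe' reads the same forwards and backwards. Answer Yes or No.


Forward: 'exujjuxe'
Reversed: 'exujjuxe'
They are identical.

Yes


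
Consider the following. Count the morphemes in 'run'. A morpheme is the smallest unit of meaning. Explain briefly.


Decomposition: run (free morpheme) = 1 morpheme(s)

1 morphemes


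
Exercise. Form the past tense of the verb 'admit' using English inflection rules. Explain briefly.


Apply rule: Double final consonant and add -ed. 'admit' becomes 'admitted'.

admitted


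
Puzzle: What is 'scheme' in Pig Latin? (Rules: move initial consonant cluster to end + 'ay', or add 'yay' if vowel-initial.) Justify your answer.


'scheme': move consonant cluster 'sch' to end and add 'ay': 'emeschay'.

emeschay


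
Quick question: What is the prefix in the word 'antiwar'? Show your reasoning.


The word 'antiwar' = 'anti' (prefix) + 'war' (root). The prefix is 'anti'.

anti


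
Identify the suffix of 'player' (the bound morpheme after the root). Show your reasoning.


The word 'player' = 'play' (root) + '-er' (suffix). The suffix is '-er'.

er


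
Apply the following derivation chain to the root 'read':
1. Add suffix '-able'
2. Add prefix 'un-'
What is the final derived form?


Step 1: Add suffix '-able' to 'read' = 'readable'
Step 2: Add prefix 'un-' to 'readable' = 'unreadable'

unreadable


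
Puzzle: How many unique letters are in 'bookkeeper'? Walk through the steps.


Unique letters in 'bookkeeper': {b, e, k, o, p, r} = 6 distinct letters.

6


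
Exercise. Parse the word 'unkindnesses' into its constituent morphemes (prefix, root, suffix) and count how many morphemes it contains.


Step 1: Identify prefix: 'un' (meaning: not/reverse)
Step 2: Identify root: 'kind'
Step 3: Identify suffix(es): 'ness, es'
Decomposition: un- (prefix: not/reverse) + kind (root) + -ness (suffix: state of) + -es (plural)
Total morphemes: 4

4 morphemes (un- (prefix: not/reverse) + kind (root) + -ness (suffix: state of) + -es (plural))


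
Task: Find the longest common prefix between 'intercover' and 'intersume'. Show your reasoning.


Compare from the start: 5 characters match: 'inter'. Mismatch at position 6: 'c' vs 's'.

inter


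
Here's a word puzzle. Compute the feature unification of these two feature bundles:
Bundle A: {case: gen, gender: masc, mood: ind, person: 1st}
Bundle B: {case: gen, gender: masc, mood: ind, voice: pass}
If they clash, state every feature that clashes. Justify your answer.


Compare features:
case: A=gen vs B=gen -> unified: gen
gender: A=masc vs B=masc -> unified: masc
mood: A=ind vs B=ind -> unified: ind
person: A=1st vs B=_ -> unified: 1st
voice: A=_ vs B=pass -> unified: pass
No clashes found.

Unified: {case: gen, gender: masc, mood: ind, person: 1st, voice: pass}


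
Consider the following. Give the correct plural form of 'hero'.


Apply rule: Add -es (consonant + o). 'hero' becomes 'heroes'.

heroes


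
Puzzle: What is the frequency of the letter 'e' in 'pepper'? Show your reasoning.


Letter 'e' in 'pepper': found at position(s) 2, 5 = 2 occurrence(s).

2


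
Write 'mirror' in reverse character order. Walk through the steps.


Reverse 'mirror' character by character: 'rorrim'.

rorrim


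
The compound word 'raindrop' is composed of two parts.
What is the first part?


Split 'raindrop' into 'rain' + 'drop'. The first part is 'rain'.

rain


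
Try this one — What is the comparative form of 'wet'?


Apply comparative formation (double final consonant, add -er): 'wet' -> 'wetter'.

wetter


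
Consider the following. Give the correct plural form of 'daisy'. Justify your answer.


Apply rule: Change -y to -ies (consonant + y). 'daisy' becomes 'daisies'.

daisies


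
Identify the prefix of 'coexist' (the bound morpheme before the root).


The word 'coexist' = 'co' (prefix) + 'exist' (root). The prefix is 'co'.

co


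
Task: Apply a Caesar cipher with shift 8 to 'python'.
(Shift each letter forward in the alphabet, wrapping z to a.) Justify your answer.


Shift each letter by 8: p -> x, y -> g, t -> b, h -> p, o -> w, n -> v. Result: 'xgbpwv'.

xgbpwv


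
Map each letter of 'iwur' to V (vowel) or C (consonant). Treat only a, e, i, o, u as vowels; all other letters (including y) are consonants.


Letter mapping: i = V, w = C, u = V, r = C.

VCVC


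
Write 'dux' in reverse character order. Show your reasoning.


Reverse 'dux' character by character: 'xud'.

xud


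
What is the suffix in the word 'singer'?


The word 'singer' = 'sing' (root) + '-er' (suffix). The suffix is '-er'.

er


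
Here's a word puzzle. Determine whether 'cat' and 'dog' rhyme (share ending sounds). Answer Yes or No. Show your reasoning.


Rime (stressed vowel + following sounds) of 'cat': -at = /æt/
Rime of 'dog': -og = /ɒg/
/æt/ and /ɒg/ are different ending sounds, so the words do not rhyme.

No


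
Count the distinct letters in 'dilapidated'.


Unique letters in 'dilapidated': {a, d, e, i, l, p, t} = 7 distinct letters.

7


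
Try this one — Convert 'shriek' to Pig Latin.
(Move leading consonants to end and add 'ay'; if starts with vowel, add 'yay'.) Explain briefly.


'shriek': move consonant cluster 'shr' to end and add 'ay': 'iekshray'.

iekshray


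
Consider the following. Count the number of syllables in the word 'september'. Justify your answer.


Break 'september' into syllables: sep-tem-ber -> sep | tem | ber = 3 syllables

3 syllables


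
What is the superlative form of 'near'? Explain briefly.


Apply superlative formation (add -est): 'near' -> 'nearest'.

nearest


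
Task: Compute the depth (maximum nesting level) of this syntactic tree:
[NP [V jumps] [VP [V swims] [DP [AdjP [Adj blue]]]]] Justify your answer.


Count bracket nesting levels:
'[' at pos 0: depth = 1
'[' at pos 4: depth = 2
'[' at pos 14: depth = 2
'[' at pos 18: depth = 3
'[' at pos 28: depth = 3
'[' at pos 32: depth = 4
'[' at pos 38: depth = 5
Maximum depth reached: 5

5


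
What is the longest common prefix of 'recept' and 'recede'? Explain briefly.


Compare from the start: 4 characters match: 'rece'. Mismatch at position 5: 'p' vs 'd'.

rece


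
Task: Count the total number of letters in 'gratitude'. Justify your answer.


Spell out 'gratitude' and number each letter: g(1), r(2), a(3), t(4), i(5), t(6), u(7), d(8), e(9). Total: 9 letters.

9


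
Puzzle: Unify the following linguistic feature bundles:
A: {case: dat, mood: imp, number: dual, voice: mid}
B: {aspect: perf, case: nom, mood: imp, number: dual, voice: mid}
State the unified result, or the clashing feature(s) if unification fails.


Compare features:
aspect: A=_ vs B=perf -> unified: perf
case: A=dat vs B=nom -> CLASH
mood: A=imp vs B=imp -> unified: imp
number: A=dual vs B=dual -> unified: dual
voice: A=mid vs B=mid -> unified: mid
Clash detected on feature 'case' (dat vs nom); unification fails.

CLASH on 'case' (dat vs nom)


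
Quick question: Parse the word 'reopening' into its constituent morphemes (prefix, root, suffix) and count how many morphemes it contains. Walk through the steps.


Step 1: Identify prefix: 're' (meaning: again)
Step 2: Identify root: 'open'
Step 3: Identify suffix(es): 'ing'
Decomposition: re- (prefix: again) + open (root) + -ing (suffix: ongoing action)
Total morphemes: 3

3 morphemes (re- (prefix: again) + open (root) + -ing (suffix: ongoing action))


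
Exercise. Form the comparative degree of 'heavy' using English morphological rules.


Apply comparative formation (consonant + y: change y to i, add -er): 'heavy' -> 'heavier'.

heavier


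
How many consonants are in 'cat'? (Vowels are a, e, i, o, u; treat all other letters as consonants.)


Consonants in 'cat': c, t = 2 consonants.

2


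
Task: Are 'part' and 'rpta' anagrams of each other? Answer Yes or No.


Sorted letters of 'part': 'aprt'
Sorted letters of 'rpta': 'aprt'
They match.

Yes


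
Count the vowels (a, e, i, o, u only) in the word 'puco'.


Vowels in 'puco': u, o = 2 vowels.

2


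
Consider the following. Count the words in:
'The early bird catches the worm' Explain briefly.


Split into words: The | early | bird | catches | the | worm = 6 words.

6


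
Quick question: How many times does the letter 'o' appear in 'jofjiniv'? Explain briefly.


Letter 'o' in 'jofjiniv': found at position(s) 2 = 1 occurrence(s).

1


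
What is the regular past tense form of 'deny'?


Apply rule: Change -y to -ied. 'deny' becomes 'denied'.

denied


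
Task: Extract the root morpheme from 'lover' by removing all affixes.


Remove suffix '-er' from 'lover' to get root 'love'.

love


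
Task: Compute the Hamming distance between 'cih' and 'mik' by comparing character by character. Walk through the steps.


Alignment:
Position 1: 'c' vs 'm' = DIFFER
Position 2: 'i' vs 'i' = match
Position 3: 'h' vs 'k' = DIFFER
Total differences: 2

2


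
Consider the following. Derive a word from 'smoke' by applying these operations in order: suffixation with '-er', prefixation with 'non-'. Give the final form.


Step 1: Add suffix '-er' to 'smoke' = 'smoker'
Step 2: Add prefix 'non-' to 'smoker' = 'nonsmoker'

nonsmoker


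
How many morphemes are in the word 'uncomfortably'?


Decomposition: un- (prefix) + comfort (root) + -able (suffix) + -ly (suffix) = 4 morpheme(s)

4 morphemes


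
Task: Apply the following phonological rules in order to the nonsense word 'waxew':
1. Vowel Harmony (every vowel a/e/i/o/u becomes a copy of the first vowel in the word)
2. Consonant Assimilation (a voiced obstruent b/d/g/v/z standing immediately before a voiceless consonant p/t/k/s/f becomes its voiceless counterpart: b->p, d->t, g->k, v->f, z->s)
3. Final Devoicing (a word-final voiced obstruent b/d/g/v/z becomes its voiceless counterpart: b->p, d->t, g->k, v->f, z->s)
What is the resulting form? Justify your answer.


Starting form: 'waxew'
Rule 1: Vowel Harmony: all vowels become 'a' (matching first vowel). 'waxew' -> 'waxaw'
Rule 2: Consonant Assimilation: no voiced obstruent (b/d/g/v/z) stands immediately before a voiceless consonant (p/t/k/s/f). No change.
Rule 3: Final Devoicing: final consonant 'w' is not one of the voiced obstruents b/d/g/v/z. No change.
Final form: 'waxaw'

waxaw


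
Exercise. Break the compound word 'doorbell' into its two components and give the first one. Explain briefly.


Split 'doorbell' into 'door' + 'bell'. The first part is 'door'.

door


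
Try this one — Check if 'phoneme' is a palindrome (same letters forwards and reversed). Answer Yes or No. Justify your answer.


Forward: 'phoneme'
Reversed: 'emenohp'
They differ.

No


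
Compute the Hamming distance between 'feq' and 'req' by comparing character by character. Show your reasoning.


Alignment:
Position 1: 'f' vs 'r' = DIFFER
Position 2: 'e' vs 'e' = match
Position 3: 'q' vs 'q' = match
Total differences: 1

1


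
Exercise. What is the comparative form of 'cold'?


Apply comparative formation (add -er): 'cold' -> 'colder'.

colder


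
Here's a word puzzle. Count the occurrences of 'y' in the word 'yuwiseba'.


Letter 'y' in 'yuwiseba': found at position(s) 1 = 1 occurrence(s).

1


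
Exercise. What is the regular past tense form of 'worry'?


Apply rule: Change -y to -ied. 'worry' becomes 'worried'.

worried


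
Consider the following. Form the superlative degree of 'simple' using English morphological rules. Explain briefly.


Apply superlative formation (ends in e: add -st): 'simple' -> 'simplest'.

simplest


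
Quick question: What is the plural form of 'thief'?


Apply rule: Change -f to -ves. 'thief' becomes 'thieves'.

thieves


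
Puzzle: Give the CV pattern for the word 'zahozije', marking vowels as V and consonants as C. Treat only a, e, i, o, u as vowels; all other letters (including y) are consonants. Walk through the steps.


Letter mapping: z = C, a = V, h = C, o = V, z = C, i = V, j = C, e = V.

CVCVCVCV


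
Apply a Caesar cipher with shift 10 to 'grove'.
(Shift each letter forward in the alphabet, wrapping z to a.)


Shift each letter by 10: g -> q, r -> b, o -> y, v -> f, e -> o. Result: 'qbyfo'.

qbyfo


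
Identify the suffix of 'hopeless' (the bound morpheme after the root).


The word 'hopeless' = 'hope' (root) + '-less' (suffix). The suffix is '-less'.

less


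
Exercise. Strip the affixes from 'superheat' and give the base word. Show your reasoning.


Remove prefix 'super' from 'superheat' to get root 'heat'.

heat


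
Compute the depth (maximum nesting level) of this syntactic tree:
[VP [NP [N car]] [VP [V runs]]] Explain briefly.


Count bracket nesting levels:
'[' at pos 0: depth = 1
'[' at pos 4: depth = 2
'[' at pos 8: depth = 3
'[' at pos 17: depth = 2
'[' at pos 21: depth = 3
Maximum depth reached: 3

3


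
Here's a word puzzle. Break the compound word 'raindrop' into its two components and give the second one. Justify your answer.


Split 'raindrop' into 'rain' + 'drop'. The second part is 'drop'.

drop


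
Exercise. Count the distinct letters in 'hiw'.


Unique letters in 'hiw': {h, i, w} = 3 distinct letters.

3


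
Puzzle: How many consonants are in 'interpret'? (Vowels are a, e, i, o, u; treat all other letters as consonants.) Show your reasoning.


Consonants in 'interpret': n, t, r, p, r, t = 6 consonants.

6


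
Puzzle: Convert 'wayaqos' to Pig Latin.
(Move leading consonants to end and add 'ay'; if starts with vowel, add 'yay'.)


'wayaqos': move consonant cluster 'w' to end and add 'ay': 'ayaqosway'.

ayaqosway


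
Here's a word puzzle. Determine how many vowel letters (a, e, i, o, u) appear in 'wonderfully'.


Vowels in 'wonderfully': o, e, u = 3 vowels.

3


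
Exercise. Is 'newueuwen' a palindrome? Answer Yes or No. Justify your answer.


Forward: 'newueuwen'
Reversed: 'newueuwen'
They are identical.

Yes


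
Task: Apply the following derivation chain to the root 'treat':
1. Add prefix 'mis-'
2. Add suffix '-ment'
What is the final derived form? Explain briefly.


Step 1: Add prefix 'mis-' to 'treat' = 'mistreat'
Step 2: Add suffix '-ment' to 'mistreat' = 'mistreatment'

mistreatment


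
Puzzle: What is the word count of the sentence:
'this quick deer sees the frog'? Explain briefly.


Split into words: this | quick | deer | sees | the | frog = 6 words.

6


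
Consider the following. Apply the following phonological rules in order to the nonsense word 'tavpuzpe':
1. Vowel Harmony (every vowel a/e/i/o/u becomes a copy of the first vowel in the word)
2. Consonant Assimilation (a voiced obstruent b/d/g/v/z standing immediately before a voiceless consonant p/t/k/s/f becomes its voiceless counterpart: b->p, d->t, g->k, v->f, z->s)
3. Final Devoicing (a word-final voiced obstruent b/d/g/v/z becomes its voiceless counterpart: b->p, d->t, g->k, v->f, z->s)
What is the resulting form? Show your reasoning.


Starting form: 'tavpuzpe'
Rule 1: Vowel Harmony: all vowels become 'a' (matching first vowel). 'tavpuzpe' -> 'tavpazpa'
Rule 2: Consonant Assimilation: voiced obstruent before voiceless consonant becomes voiceless ('vp' -> 'fp', 'zp' -> 'sp'). 'tavpazpa' -> 'tafpaspa'
Rule 3: Final Devoicing: the word ends in the vowel 'a', not a consonant. No change.
Final form: 'tafpaspa'

tafpaspa


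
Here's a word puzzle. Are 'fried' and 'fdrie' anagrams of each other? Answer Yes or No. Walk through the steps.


Sorted letters of 'fried': 'defir'
Sorted letters of 'fdrie': 'defir'
They match.

Yes


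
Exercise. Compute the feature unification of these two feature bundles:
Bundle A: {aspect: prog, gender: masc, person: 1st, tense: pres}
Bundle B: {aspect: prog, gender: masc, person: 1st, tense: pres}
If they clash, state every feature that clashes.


Compare features:
aspect: A=prog vs B=prog -> unified: prog
gender: A=masc vs B=masc -> unified: masc
person: A=1st vs B=1st -> unified: 1st
tense: A=pres vs B=pres -> unified: pres
No clashes found.

Unified: {aspect: prog, gender: masc, person: 1st, tense: pres}


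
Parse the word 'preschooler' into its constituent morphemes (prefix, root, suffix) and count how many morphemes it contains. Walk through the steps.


Step 1: Identify prefix: 'pre' (meaning: before)
Step 2: Identify root: 'school'
Step 3: Identify suffix(es): 'er'
Decomposition: pre- (prefix: before) + school (root) + -er (suffix: one who)
Total morphemes: 3

3 morphemes (pre- (prefix: before) + school (root) + -er (suffix: one who))


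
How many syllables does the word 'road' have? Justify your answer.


Break 'road' into syllables: road -> road = 1 syllable

1 syllable


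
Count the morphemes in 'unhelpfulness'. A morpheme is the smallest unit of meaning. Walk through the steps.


Decomposition: un- (prefix) + help (root) + -ful (suffix) + -ness (suffix) = 4 morpheme(s)

4 morphemes


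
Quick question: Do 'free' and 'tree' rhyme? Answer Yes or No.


Rime (stressed vowel + following sounds) of 'free': -ee = /iː/
Rime of 'tree': -ee = /iː/
/iː/ and /iː/ are the same ending sound, so the words rhyme.

Yes


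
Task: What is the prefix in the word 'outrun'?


The word 'outrun' = 'out' (prefix) + 'run' (root). The prefix is 'out'.

out


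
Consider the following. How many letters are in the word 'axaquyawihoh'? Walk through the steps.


Spell out 'axaquyawihoh' and number each letter: a(1), x(2), a(3), q(4), u(5), y(6), a(7), w(8), i(9), h(10), o(11), h(12). Total: 12 letters.

12


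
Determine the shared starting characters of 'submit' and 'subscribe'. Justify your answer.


Compare from the start: 3 characters match: 'sub'. Mismatch at position 4: 'm' vs 's'.

sub


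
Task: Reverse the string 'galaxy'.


Reverse 'galaxy' character by character: 'yxalag'.

yxalag


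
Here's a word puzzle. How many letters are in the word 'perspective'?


Spell out 'perspective' and number each letter: p(1), e(2), r(3), s(4), p(5), e(6), c(7), t(8), i(9), v(10), e(11). Total: 11 letters.

11


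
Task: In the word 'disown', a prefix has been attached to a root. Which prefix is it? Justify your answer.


The word 'disown' = 'dis' (prefix) + 'own' (root). The prefix is 'dis'.

dis


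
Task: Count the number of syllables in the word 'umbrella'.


Break 'umbrella' into syllables: um-brel-la -> um | brel | la = 3 syllables

3 syllables


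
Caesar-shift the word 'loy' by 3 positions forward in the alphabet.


Shift each letter by 3: l -> o, o -> r, y -> b. Result: 'orb'.

orb


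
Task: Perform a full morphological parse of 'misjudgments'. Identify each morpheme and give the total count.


Step 1: Identify prefix: 'mis' (meaning: wrongly)
Step 2: Identify root: 'judge'
Step 3: Identify suffix(es): 'ment, s'
Decomposition: mis- (prefix: wrongly) + judge (root) + -ment (suffix: action/result) + -s (plural)
Total morphemes: 4

4 morphemes (mis- (prefix: wrongly) + judge (root) + -ment (suffix: action/result) + -s (plural))


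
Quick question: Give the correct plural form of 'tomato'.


Apply rule: Add -es (consonant + o). 'tomato' becomes 'tomatoes'.

tomatoes


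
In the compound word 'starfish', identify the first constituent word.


Split 'starfish' into 'star' + 'fish'. The first part is 'star'.

star


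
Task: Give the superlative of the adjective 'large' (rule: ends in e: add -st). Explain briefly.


Apply superlative formation (ends in e: add -st): 'large' -> 'largest'.

largest


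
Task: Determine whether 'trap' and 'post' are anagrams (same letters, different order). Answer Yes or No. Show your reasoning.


Sorted letters of 'trap': 'aprt'
Sorted letters of 'post': 'opst'
They do not match.

No


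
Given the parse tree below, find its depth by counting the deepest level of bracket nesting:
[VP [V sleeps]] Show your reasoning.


Count bracket nesting levels:
'[' at pos 0: depth = 1
'[' at pos 4: depth = 2
Maximum depth reached: 2

2


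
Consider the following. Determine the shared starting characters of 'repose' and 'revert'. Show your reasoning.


Compare from the start: 2 characters match: 're'. Mismatch at position 3: 'p' vs 'v'.

re


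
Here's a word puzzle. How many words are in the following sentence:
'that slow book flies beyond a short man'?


Split into words: that | slow | book | flies | beyond | a | short | man = 8 words.

8


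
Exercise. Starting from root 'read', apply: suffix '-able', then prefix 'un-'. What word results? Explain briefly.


Step 1: Add suffix '-able' to 'read' = 'readable'
Step 2: Add prefix 'un-' to 'readable' = 'unreadable'

unreadable


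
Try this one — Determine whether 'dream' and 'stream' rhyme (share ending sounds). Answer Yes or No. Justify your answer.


Rime (stressed vowel + following sounds) of 'dream': -eam = /iːm/
Rime of 'stream': -eam = /iːm/
/iːm/ and /iːm/ are the same ending sound, so the words rhyme.

Yes


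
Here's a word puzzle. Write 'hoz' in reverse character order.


Reverse 'hoz' character by character: 'zoh'.

zoh


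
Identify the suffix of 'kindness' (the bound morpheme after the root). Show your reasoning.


The word 'kindness' = 'kind' (root) + '-ness' (suffix). The suffix is '-ness'.

ness


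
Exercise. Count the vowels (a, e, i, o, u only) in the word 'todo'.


Vowels in 'todo': o, o = 2 vowels.

2


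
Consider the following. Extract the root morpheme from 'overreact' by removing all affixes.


Remove prefix 'over' from 'overreact' to get root 'react'.

react


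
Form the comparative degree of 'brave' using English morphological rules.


Apply comparative formation (ends in e: add -r): 'brave' -> 'braver'.

braver


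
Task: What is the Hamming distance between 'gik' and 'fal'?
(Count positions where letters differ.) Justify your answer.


Alignment:
Position 1: 'g' vs 'f' = DIFFER
Position 2: 'i' vs 'a' = DIFFER
Position 3: 'k' vs 'l' = DIFFER
Total differences: 3

3


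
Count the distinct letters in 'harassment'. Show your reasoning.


Unique letters in 'harassment': {a, e, h, m, n, r, s, t} = 8 distinct letters.

8


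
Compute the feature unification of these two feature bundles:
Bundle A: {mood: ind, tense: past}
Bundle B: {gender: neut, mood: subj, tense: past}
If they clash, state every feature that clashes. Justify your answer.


Compare features:
gender: A=_ vs B=neut -> unified: neut
mood: A=ind vs B=subj -> CLASH
tense: A=past vs B=past -> unified: past
Clash detected on feature 'mood' (ind vs subj); unification fails.

CLASH on 'mood' (ind vs subj)


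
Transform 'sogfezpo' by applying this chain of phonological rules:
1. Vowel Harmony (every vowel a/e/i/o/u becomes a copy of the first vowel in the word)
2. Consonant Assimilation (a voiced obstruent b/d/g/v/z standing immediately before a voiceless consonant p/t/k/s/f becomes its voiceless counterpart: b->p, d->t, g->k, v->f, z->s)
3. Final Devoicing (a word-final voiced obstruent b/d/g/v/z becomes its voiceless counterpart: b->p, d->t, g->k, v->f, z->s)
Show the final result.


Starting form: 'sogfezpo'
Rule 1: Vowel Harmony: all vowels become 'o' (matching first vowel). 'sogfezpo' -> 'sogfozpo'
Rule 2: Consonant Assimilation: voiced obstruent before voiceless consonant becomes voiceless ('gf' -> 'kf', 'zp' -> 'sp'). 'sogfozpo' -> 'sokfospo'
Rule 3: Final Devoicing: the word ends in the vowel 'o', not a consonant. No change.
Final form: 'sokfospo'

sokfospo


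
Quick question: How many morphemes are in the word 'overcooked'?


Decomposition: over- (prefix) + cook (root) + -ed (suffix) = 3 morpheme(s)

3 morphemes


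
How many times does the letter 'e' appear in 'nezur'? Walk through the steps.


Letter 'e' in 'nezur': found at position(s) 2 = 1 occurrence(s).

1


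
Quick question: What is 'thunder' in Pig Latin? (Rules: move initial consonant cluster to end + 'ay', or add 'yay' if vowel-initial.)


'thunder': move consonant cluster 'th' to end and add 'ay': 'underthay'.

underthay


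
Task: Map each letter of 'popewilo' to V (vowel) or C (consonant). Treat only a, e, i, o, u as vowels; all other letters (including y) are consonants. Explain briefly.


Letter mapping: p = C, o = V, p = C, e = V, w = C, i = V, l = C, o = V.

CVCVCVCV


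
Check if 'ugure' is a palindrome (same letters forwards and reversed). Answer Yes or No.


Forward: 'ugure'
Reversed: 'erugu'
They differ.

No


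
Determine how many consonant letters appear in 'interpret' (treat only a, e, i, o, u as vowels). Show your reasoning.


Consonants in 'interpret': n, t, r, p, r, t = 6 consonants.

6


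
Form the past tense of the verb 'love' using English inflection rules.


Apply rule: Add -d (word ends in -e). 'love' becomes 'loved'.

loved


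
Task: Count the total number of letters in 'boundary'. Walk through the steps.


Spell out 'boundary' and number each letter: b(1), o(2), u(3), n(4), d(5), a(6), r(7), y(8). Total: 8 letters.

8


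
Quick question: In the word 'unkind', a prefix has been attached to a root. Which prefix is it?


The word 'unkind' = 'un' (prefix) + 'kind' (root). The prefix is 'un'.

un


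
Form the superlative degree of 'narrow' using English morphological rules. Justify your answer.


Apply superlative formation (add -est): 'narrow' -> 'narrowest'.

narrowest


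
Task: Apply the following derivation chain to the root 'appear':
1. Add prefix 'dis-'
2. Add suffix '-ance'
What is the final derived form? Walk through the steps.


Step 1: Add prefix 'dis-' to 'appear' = 'disappear'
Step 2: Add suffix '-ance' to 'disappear' = 'disappearance'

disappearance


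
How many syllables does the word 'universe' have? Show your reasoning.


Break 'universe' into syllables: u-ni-verse -> u | ni | verse = 3 syllables

3 syllables


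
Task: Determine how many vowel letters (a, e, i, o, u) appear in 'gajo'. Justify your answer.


Vowels in 'gajo': a, o = 2 vowels.

2


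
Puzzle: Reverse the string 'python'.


Reverse 'python' character by character: 'nohtyp'.

nohtyp


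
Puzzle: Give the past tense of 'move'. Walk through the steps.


Apply rule: Add -d (word ends in -e). 'move' becomes 'moved'.

moved


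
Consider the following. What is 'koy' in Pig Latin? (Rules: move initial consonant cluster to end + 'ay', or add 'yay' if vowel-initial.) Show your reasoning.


'koy': move consonant cluster 'k' to end and add 'ay': 'oykay'.

oykay


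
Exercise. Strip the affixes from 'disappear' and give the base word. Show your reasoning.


Remove prefix 'dis' from 'disappear' to get root 'appear'.

appear


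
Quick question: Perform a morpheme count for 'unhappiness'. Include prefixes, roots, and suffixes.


Decomposition: un- (prefix) + happy (root) + -ness (suffix) = 3 morpheme(s)

3 morphemes


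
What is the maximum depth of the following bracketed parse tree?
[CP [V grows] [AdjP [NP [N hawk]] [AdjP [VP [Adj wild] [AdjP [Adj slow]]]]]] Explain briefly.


Count bracket nesting levels:
'[' at pos 0: depth = 1
'[' at pos 4: depth = 2
'[' at pos 14: depth = 2
'[' at pos 20: depth = 3
'[' at pos 24: depth = 4
'[' at pos 34: depth = 3
'[' at pos 40: depth = 4
'[' at pos 44: depth = 5
'[' at pos 55: depth = 5
'[' at pos 61: depth = 6
Maximum depth reached: 6

6


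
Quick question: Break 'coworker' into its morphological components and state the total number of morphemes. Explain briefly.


Step 1: Identify prefix: 'co' (meaning: together)
Step 2: Identify root: 'work'
Step 3: Identify suffix(es): 'er'
Decomposition: co- (prefix: together) + work (root) + -er (suffix: one who)
Total morphemes: 3

3 morphemes (co- (prefix: together) + work (root) + -er (suffix: one who))


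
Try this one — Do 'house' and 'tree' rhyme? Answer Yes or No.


Rime (stressed vowel + following sounds) of 'house': -ouse = /aʊs/
Rime of 'tree': -ee = /iː/
/aʊs/ and /iː/ are different ending sounds, so the words do not rhyme.

No


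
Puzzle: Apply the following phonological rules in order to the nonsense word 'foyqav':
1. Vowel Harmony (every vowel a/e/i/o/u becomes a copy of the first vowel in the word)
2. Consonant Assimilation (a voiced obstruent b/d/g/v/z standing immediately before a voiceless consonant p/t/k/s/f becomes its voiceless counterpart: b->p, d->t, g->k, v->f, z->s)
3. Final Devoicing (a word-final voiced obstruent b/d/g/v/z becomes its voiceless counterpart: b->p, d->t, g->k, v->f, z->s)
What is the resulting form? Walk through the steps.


Starting form: 'foyqav'
Rule 1: Vowel Harmony: all vowels become 'o' (matching first vowel). 'foyqav' -> 'foyqov'
Rule 2: Consonant Assimilation: no voiced obstruent (b/d/g/v/z) stands immediately before a voiceless consonant (p/t/k/s/f). No change.
Rule 3: Final Devoicing: word-final voiced obstruent 'v' becomes voiceless 'f'. 'foyqov' -> 'foyqof'
Final form: 'foyqof'

foyqof


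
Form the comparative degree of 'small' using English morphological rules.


Apply comparative formation (add -er): 'small' -> 'smaller'.

smaller


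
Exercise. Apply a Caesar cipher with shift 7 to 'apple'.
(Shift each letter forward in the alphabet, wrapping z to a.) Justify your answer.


Shift each letter by 7: a -> h, p -> w, p -> w, l -> s, e -> l. Result: 'hwwsl'.

hwwsl


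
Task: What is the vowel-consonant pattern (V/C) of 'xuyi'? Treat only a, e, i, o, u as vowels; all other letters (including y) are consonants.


Letter mapping: x = C, u = V, y = C, i = V.

CVCV


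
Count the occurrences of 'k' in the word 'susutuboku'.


Letter 'k' in 'susutuboku': found at position(s) 9 = 1 occurrence(s).

1


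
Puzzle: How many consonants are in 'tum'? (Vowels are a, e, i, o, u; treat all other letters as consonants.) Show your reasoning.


Consonants in 'tum': t, m = 2 consonants.

2


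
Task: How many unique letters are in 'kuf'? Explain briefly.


Unique letters in 'kuf': {f, k, u} = 3 distinct letters.

3


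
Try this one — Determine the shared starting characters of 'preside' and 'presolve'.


Compare from the start: 4 characters match: 'pres'. Mismatch at position 5: 'i' vs 'o'.

pres
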